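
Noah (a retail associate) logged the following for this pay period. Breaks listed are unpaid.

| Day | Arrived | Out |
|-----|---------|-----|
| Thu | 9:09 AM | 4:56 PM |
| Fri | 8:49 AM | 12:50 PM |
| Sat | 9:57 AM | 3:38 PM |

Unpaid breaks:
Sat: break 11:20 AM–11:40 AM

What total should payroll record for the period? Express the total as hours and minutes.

17 h 9 min

Thu: 9:09 AM–4:56 PM = 7 h 47 min
Fri: 8:49 AM–12:50 PM = 4 h 1 min
Sat: 9:57 AM–3:38 PM = 5 h 41 min; less 20 min break → 5 h 21 min
Total: 7 h 47 min + 4 h 1 min + 5 h 21 min = 17 h 9 min.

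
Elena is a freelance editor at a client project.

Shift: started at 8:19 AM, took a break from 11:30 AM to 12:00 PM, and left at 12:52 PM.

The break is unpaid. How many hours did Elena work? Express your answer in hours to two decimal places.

4.05 hours

Shift: 8:19 AM–12:52 PM = 4 h 33 min; less 30 min break → 4 h 3 min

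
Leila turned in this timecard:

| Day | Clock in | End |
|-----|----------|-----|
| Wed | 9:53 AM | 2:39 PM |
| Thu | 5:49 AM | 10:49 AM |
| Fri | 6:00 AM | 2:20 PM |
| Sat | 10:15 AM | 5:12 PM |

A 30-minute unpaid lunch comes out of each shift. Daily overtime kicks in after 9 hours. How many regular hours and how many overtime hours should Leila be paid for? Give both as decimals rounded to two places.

Regular 23.05 hours, overtime 0.00 hours

Wed: 9:53 AM–2:39 PM = 4 h 46 min; less 30 min break → 4 h 16 min
Thu: 5:49 AM–10:49 AM = 5 h 0 min; less 30 min break → 4 h 30 min
Fri: 6:00 AM–2:20 PM = 8 h 20 min; less 30 min break → 7 h 50 min
Sat: 10:15 AM–5:12 PM = 6 h 57 min; less 30 min break → 6 h 27 min
Wed reg 4 h 16 min / OT 0 h 0 min; Thu reg 4 h 30 min / OT 0 h 0 min; Fri reg 7 h 50 min / OT 0 h 0 min; Sat reg 6 h 27 min / OT 0 h 0 min.
Totals: regular 23 h 3 min, overtime 0 h 0 min.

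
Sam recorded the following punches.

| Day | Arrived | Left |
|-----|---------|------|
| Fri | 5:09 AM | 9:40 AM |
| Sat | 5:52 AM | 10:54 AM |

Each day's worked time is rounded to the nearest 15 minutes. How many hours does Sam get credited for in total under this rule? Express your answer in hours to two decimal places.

9.50 hours

Fri: 5:09 AM–9:40 AM = 4 h 31 min → rounds to 4 h 30 min
Sat: 5:52 AM–10:54 AM = 5 h 2 min → rounds to 5 h 0 min
Total credited: 9 h 30 min.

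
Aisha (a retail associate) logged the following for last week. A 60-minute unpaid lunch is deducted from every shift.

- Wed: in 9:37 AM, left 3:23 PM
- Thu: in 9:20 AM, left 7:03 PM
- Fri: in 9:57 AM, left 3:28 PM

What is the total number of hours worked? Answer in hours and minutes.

Wed: 9:37 AM–3:23 PM = 5 h 46 min; less 60 min break → 4 h 46 min
Thu: 9:20 AM–7:03 PM = 9 h 43 min; less 60 min break → 8 h 43 min
Fri: 9:57 AM–3:28 PM = 5 h 31 min; less 60 min break → 4 h 31 min
Total: 4 h 46 min + 8 h 43 min + 4 h 31 min = 18 h 0 min.

18 h 0 min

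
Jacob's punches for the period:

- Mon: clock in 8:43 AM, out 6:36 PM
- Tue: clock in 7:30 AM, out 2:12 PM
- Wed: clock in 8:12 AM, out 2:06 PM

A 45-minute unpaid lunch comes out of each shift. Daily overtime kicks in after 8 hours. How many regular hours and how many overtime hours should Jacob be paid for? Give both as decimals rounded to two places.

Regular 19.10 hours, overtime 1.13 hours

Mon: 8:43 AM–6:36 PM = 9 h 53 min; less 45 min break → 9 h 8 min
Tue: 7:30 AM–2:12 PM = 6 h 42 min; less 45 min break → 5 h 57 min
Wed: 8:12 AM–2:06 PM = 5 h 54 min; less 45 min break → 5 h 9 min
Mon reg 8 h 0 min / OT 1 h 8 min; Tue reg 5 h 57 min / OT 0 h 0 min; Wed reg 5 h 9 min / OT 0 h 0 min.
Totals: regular 19 h 6 min, overtime 1 h 8 min.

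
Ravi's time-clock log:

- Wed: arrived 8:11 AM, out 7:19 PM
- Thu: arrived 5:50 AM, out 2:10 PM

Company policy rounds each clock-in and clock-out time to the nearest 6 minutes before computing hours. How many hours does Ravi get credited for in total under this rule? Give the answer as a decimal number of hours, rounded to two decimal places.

19.50 hours

Wed: in 8:11 AM→8:12 AM, out 7:19 PM→7:18 PM; 11 h 6 min
Thu: in 5:50 AM→5:48 AM, out 2:10 PM→2:12 PM; 8 h 24 min
Total credited: 19 h 30 min.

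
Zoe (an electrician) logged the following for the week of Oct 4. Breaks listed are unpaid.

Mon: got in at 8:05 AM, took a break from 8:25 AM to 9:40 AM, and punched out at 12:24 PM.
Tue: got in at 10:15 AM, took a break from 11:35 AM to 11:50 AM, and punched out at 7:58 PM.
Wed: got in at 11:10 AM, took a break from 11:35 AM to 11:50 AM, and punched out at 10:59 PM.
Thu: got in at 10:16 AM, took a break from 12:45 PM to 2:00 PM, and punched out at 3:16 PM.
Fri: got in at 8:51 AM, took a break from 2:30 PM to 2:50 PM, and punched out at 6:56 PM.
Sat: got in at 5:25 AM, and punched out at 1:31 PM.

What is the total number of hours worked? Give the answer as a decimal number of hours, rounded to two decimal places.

Mon: 8:05 AM–12:24 PM = 4 h 19 min; less 75 min break → 3 h 4 min
Tue: 10:15 AM–7:58 PM = 9 h 43 min; less 15 min break → 9 h 28 min
Wed: 11:10 AM–10:59 PM = 11 h 49 min; less 15 min break → 11 h 34 min
Thu: 10:16 AM–3:16 PM = 5 h 0 min; less 75 min break → 3 h 45 min
Fri: 8:51 AM–6:56 PM = 10 h 5 min; less 20 min break → 9 h 45 min
Sat: 5:25 AM–1:31 PM = 8 h 6 min
Total: 3 h 4 min + 9 h 28 min + 11 h 34 min + 3 h 45 min + 9 h 45 min + 8 h 6 min = 45 h 42 min.

45.70 hours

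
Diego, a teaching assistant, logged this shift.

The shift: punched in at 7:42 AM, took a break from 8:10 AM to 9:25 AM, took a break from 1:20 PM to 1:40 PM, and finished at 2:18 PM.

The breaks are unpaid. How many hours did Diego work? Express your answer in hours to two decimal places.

5.02 hours

The shift: 7:42 AM–2:18 PM = 6 h 36 min; less 95 min break → 5 h 1 min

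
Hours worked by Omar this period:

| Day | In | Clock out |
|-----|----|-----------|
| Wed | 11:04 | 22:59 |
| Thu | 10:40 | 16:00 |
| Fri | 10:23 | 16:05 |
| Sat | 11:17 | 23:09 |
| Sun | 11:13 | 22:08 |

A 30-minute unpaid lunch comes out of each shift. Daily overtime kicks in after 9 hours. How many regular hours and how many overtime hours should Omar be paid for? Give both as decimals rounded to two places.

Wed: 11:04–22:59 = 11 h 55 min; less 30 min break → 11 h 25 min
Thu: 10:40–16:00 = 5 h 20 min; less 30 min break → 4 h 50 min
Fri: 10:23–16:05 = 5 h 42 min; less 30 min break → 5 h 12 min
Sat: 11:17–23:09 = 11 h 52 min; less 30 min break → 11 h 22 min
Sun: 11:13–22:08 = 10 h 55 min; less 30 min break → 10 h 25 min
Wed reg 9 h 0 min / OT 2 h 25 min; Thu reg 4 h 50 min / OT 0 h 0 min; Fri reg 5 h 12 min / OT 0 h 0 min; Sat reg 9 h 0 min / OT 2 h 22 min; Sun reg 9 h 0 min / OT 1 h 25 min.
Totals: regular 37 h 2 min, overtime 6 h 12 min.

Regular 37.03 hours, overtime 6.20 hours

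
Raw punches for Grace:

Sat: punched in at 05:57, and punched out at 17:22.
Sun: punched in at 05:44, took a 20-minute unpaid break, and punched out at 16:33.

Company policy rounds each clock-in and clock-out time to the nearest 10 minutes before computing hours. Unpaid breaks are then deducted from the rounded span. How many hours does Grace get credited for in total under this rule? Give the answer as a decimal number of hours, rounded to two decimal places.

21.83 hours

Sat: in 05:57→06:00, out 17:22→17:20; 11 h 20 min
Sun: in 05:44→05:40, out 16:33→16:30; 10 h 50 min − 20 min = 10 h 30 min
Total credited: 21 h 50 min.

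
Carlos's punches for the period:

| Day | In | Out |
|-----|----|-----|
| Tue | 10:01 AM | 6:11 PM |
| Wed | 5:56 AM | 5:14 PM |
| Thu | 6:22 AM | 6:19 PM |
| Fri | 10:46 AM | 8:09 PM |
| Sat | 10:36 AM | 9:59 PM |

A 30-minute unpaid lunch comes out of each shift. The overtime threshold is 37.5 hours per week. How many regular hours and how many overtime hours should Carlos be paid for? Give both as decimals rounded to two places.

Tue: 10:01 AM–6:11 PM = 8 h 10 min; less 30 min break → 7 h 40 min
Wed: 5:56 AM–5:14 PM = 11 h 18 min; less 30 min break → 10 h 48 min
Thu: 6:22 AM–6:19 PM = 11 h 57 min; less 30 min break → 11 h 27 min
Fri: 10:46 AM–8:09 PM = 9 h 23 min; less 30 min break → 8 h 53 min
Sat: 10:36 AM–9:59 PM = 11 h 23 min; less 30 min break → 10 h 53 min
Total worked: 49 h 41 min = 49.68 h.
Threshold 37.5 h → overtime 12 h 11 min, regular 37 h 30 min.

Regular 37.50 hours, overtime 12.18 hours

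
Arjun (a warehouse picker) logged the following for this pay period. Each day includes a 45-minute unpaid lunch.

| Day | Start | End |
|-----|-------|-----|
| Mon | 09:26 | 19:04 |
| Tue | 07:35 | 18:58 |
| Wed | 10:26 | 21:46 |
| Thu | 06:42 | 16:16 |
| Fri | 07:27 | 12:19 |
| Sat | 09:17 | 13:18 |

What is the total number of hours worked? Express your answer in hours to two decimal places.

Mon: 09:26–19:04 = 9 h 38 min; less 45 min break → 8 h 53 min
Tue: 07:35–18:58 = 11 h 23 min; less 45 min break → 10 h 38 min
Wed: 10:26–21:46 = 11 h 20 min; less 45 min break → 10 h 35 min
Thu: 06:42–16:16 = 9 h 34 min; less 45 min break → 8 h 49 min
Fri: 07:27–12:19 = 4 h 52 min; less 45 min break → 4 h 7 min
Sat: 09:17–13:18 = 4 h 1 min; less 45 min break → 3 h 16 min
Total: 8 h 53 min + 10 h 38 min + 10 h 35 min + 8 h 49 min + 4 h 7 min + 3 h 16 min = 46 h 18 min.

46.30 hours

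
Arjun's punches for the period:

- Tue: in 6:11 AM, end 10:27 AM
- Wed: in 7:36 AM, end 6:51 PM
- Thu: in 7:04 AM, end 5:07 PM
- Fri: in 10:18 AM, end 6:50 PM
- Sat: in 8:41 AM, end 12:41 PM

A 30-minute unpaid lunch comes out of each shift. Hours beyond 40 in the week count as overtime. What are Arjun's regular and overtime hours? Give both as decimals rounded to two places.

Tue: 6:11 AM–10:27 AM = 4 h 16 min; less 30 min break → 3 h 46 min
Wed: 7:36 AM–6:51 PM = 11 h 15 min; less 30 min break → 10 h 45 min
Thu: 7:04 AM–5:07 PM = 10 h 3 min; less 30 min break → 9 h 33 min
Fri: 10:18 AM–6:50 PM = 8 h 32 min; less 30 min break → 8 h 2 min
Sat: 8:41 AM–12:41 PM = 4 h 0 min; less 30 min break → 3 h 30 min
Total worked: 35 h 36 min = 35.60 h.
Threshold 40 h → overtime 0 h 0 min, regular 35 h 36 min.

Regular 35.60 hours, overtime 0.00 hours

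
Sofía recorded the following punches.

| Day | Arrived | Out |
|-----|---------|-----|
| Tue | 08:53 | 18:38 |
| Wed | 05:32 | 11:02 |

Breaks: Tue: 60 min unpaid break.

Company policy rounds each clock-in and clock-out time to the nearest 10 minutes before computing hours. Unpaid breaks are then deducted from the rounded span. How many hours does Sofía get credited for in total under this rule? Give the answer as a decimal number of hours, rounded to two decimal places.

14.33 hours

Tue: in 08:53→08:50, out 18:38→18:40; 9 h 50 min − 60 min = 8 h 50 min
Wed: in 05:32→05:30, out 11:02→11:00; 5 h 30 min
Total credited: 14 h 20 min.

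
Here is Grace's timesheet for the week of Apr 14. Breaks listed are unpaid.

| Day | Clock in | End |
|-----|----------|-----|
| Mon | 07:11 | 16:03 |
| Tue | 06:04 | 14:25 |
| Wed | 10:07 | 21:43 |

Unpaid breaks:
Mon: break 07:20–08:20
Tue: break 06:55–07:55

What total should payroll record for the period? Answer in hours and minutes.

26 h 49 min

Mon: 07:11–16:03 = 8 h 52 min; less 60 min break → 7 h 52 min
Tue: 06:04–14:25 = 8 h 21 min; less 60 min break → 7 h 21 min
Wed: 10:07–21:43 = 11 h 36 min
Total: 7 h 52 min + 7 h 21 min + 11 h 36 min = 26 h 49 min.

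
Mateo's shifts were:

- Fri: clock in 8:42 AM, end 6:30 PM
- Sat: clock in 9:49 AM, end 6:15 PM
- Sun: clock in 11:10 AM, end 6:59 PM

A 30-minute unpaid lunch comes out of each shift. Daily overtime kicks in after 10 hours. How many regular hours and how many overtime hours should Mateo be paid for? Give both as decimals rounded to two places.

Regular 24.55 hours, overtime 0.00 hours

Fri: 8:42 AM–6:30 PM = 9 h 48 min; less 30 min break → 9 h 18 min
Sat: 9:49 AM–6:15 PM = 8 h 26 min; less 30 min break → 7 h 56 min
Sun: 11:10 AM–6:59 PM = 7 h 49 min; less 30 min break → 7 h 19 min
Fri reg 9 h 18 min / OT 0 h 0 min; Sat reg 7 h 56 min / OT 0 h 0 min; Sun reg 7 h 19 min / OT 0 h 0 min.
Totals: regular 24 h 33 min, overtime 0 h 0 min.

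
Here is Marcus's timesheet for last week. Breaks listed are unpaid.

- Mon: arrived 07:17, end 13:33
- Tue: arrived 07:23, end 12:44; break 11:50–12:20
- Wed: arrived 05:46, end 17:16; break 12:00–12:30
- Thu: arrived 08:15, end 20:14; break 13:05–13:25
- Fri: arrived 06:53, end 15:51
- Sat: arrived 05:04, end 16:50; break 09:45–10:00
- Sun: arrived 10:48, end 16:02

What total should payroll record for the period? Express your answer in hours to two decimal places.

59.48 hours

Mon: 07:17–13:33 = 6 h 16 min
Tue: 07:23–12:44 = 5 h 21 min; less 30 min break → 4 h 51 min
Wed: 05:46–17:16 = 11 h 30 min; less 30 min break → 11 h 0 min
Thu: 08:15–20:14 = 11 h 59 min; less 20 min break → 11 h 39 min
Fri: 06:53–15:51 = 8 h 58 min
Sat: 05:04–16:50 = 11 h 46 min; less 15 min break → 11 h 31 min
Sun: 10:48–16:02 = 5 h 14 min
Total: 6 h 16 min + 4 h 51 min + 11 h 0 min + 11 h 39 min + 8 h 58 min + 11 h 31 min + 5 h 14 min = 59 h 29 min.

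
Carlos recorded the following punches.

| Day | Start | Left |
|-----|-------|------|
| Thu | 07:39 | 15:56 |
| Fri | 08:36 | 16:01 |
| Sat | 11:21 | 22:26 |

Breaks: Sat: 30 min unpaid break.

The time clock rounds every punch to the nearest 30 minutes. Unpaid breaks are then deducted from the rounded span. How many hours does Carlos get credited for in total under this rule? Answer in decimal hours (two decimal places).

Thu: in 07:39→07:30, out 15:56→16:00; 8 h 30 min
Fri: in 08:36→08:30, out 16:01→16:00; 7 h 30 min
Sat: in 11:21→11:30, out 22:26→22:30; 11 h 0 min − 30 min = 10 h 30 min
Total credited: 26 h 30 min.

26.50 hours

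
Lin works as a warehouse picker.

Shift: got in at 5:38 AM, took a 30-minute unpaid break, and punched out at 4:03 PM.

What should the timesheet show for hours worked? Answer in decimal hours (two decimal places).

9.92 hours

Shift: 5:38 AM–4:03 PM = 10 h 25 min; less 30 min break → 9 h 55 min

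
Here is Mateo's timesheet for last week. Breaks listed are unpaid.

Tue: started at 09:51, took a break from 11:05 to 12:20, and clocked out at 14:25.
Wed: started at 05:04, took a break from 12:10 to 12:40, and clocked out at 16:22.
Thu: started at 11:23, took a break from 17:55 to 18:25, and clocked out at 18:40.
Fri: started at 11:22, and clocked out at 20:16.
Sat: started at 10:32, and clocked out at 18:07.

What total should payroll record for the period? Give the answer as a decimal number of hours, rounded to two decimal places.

Tue: 09:51–14:25 = 4 h 34 min; less 75 min break → 3 h 19 min
Wed: 05:04–16:22 = 11 h 18 min; less 30 min break → 10 h 48 min
Thu: 11:23–18:40 = 7 h 17 min; less 30 min break → 6 h 47 min
Fri: 11:22–20:16 = 8 h 54 min
Sat: 10:32–18:07 = 7 h 35 min
Total: 3 h 19 min + 10 h 48 min + 6 h 47 min + 8 h 54 min + 7 h 35 min = 37 h 23 min.

37.38 hours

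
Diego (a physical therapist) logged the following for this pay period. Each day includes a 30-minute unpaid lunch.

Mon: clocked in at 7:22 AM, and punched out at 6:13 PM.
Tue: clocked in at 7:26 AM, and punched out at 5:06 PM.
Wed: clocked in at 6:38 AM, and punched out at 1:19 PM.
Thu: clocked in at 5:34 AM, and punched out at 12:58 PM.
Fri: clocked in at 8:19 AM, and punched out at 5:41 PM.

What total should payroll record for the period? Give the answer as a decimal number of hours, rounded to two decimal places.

41.47 hours

Mon: 7:22 AM–6:13 PM = 10 h 51 min; less 30 min break → 10 h 21 min
Tue: 7:26 AM–5:06 PM = 9 h 40 min; less 30 min break → 9 h 10 min
Wed: 6:38 AM–1:19 PM = 6 h 41 min; less 30 min break → 6 h 11 min
Thu: 5:34 AM–12:58 PM = 7 h 24 min; less 30 min break → 6 h 54 min
Fri: 8:19 AM–5:41 PM = 9 h 22 min; less 30 min break → 8 h 52 min
Total: 10 h 21 min + 9 h 10 min + 6 h 11 min + 6 h 54 min + 8 h 52 min = 41 h 28 min.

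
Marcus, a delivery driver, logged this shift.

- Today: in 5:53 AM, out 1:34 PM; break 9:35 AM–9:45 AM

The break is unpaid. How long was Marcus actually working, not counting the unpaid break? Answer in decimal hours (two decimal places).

7.52 hours

Today: 5:53 AM–1:34 PM = 7 h 41 min; less 10 min break → 7 h 31 min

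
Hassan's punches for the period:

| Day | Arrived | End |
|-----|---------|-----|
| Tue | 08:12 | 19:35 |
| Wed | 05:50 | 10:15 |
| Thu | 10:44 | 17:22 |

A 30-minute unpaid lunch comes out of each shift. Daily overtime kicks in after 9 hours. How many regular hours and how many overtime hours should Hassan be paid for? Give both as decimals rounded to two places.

Tue: 08:12–19:35 = 11 h 23 min; less 30 min break → 10 h 53 min
Wed: 05:50–10:15 = 4 h 25 min; less 30 min break → 3 h 55 min
Thu: 10:44–17:22 = 6 h 38 min; less 30 min break → 6 h 8 min
Tue reg 9 h 0 min / OT 1 h 53 min; Wed reg 3 h 55 min / OT 0 h 0 min; Thu reg 6 h 8 min / OT 0 h 0 min.
Totals: regular 19 h 3 min, overtime 1 h 53 min.

Regular 19.05 hours, overtime 1.88 hours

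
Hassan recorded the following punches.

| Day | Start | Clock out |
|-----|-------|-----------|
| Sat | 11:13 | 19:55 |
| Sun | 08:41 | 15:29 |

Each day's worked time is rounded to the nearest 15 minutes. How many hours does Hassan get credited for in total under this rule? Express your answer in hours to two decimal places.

15.50 hours

Sat: 11:13–19:55 = 8 h 42 min → rounds to 8 h 45 min
Sun: 08:41–15:29 = 6 h 48 min → rounds to 6 h 45 min
Total credited: 15 h 30 min.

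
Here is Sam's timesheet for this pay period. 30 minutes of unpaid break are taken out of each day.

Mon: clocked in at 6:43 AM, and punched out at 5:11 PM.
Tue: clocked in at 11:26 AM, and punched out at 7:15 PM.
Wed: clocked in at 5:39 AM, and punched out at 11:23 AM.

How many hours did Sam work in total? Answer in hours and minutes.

22 h 31 min

Mon: 6:43 AM–5:11 PM = 10 h 28 min; less 30 min break → 9 h 58 min
Tue: 11:26 AM–7:15 PM = 7 h 49 min; less 30 min break → 7 h 19 min
Wed: 5:39 AM–11:23 AM = 5 h 44 min; less 30 min break → 5 h 14 min
Total: 9 h 58 min + 7 h 19 min + 5 h 14 min = 22 h 31 min.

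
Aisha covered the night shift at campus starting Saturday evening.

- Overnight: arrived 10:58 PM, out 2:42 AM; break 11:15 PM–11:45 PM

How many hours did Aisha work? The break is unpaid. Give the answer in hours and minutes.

3 h 14 min

Overnight: 10:58 PM → midnight = 1 h 2 min; midnight → 2:42 AM = 2 h 42 min; span 3 h 44 min; less 30 min break → 3 h 14 min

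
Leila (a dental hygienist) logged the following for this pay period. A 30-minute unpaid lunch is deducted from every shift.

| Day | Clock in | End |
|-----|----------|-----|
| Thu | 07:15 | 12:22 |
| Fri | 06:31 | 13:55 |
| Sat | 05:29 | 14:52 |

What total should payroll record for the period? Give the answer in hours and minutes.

20 h 24 min

Thu: 07:15–12:22 = 5 h 7 min; less 30 min break → 4 h 37 min
Fri: 06:31–13:55 = 7 h 24 min; less 30 min break → 6 h 54 min
Sat: 05:29–14:52 = 9 h 23 min; less 30 min break → 8 h 53 min
Total: 4 h 37 min + 6 h 54 min + 8 h 53 min = 20 h 24 min.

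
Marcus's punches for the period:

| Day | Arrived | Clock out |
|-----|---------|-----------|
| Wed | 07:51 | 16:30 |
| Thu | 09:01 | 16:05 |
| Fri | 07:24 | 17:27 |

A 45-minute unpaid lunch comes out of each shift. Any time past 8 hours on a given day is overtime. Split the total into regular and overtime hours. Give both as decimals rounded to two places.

Wed: 07:51–16:30 = 8 h 39 min; less 45 min break → 7 h 54 min
Thu: 09:01–16:05 = 7 h 4 min; less 45 min break → 6 h 19 min
Fri: 07:24–17:27 = 10 h 3 min; less 45 min break → 9 h 18 min
Wed reg 7 h 54 min / OT 0 h 0 min; Thu reg 6 h 19 min / OT 0 h 0 min; Fri reg 8 h 0 min / OT 1 h 18 min.
Totals: regular 22 h 13 min, overtime 1 h 18 min.

Regular 22.22 hours, overtime 1.30 hours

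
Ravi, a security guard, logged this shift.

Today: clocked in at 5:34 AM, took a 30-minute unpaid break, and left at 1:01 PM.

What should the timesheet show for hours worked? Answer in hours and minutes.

6 h 57 min

Today: 5:34 AM–1:01 PM = 7 h 27 min; less 30 min break → 6 h 57 min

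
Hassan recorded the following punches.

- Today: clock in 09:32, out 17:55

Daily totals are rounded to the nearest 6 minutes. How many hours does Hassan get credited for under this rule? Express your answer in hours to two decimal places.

8.40 hours

Today: 09:32–17:55 = 8 h 23 min → rounds to 8 h 24 min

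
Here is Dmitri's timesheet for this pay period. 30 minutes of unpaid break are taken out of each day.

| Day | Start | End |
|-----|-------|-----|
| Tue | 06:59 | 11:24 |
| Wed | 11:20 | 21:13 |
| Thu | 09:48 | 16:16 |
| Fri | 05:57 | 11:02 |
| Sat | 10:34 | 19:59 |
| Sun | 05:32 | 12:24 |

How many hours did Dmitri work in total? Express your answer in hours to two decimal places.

39.13 hours

Tue: 06:59–11:24 = 4 h 25 min; less 30 min break → 3 h 55 min
Wed: 11:20–21:13 = 9 h 53 min; less 30 min break → 9 h 23 min
Thu: 09:48–16:16 = 6 h 28 min; less 30 min break → 5 h 58 min
Fri: 05:57–11:02 = 5 h 5 min; less 30 min break → 4 h 35 min
Sat: 10:34–19:59 = 9 h 25 min; less 30 min break → 8 h 55 min
Sun: 05:32–12:24 = 6 h 52 min; less 30 min break → 6 h 22 min
Total: 3 h 55 min + 9 h 23 min + 5 h 58 min + 4 h 35 min + 8 h 55 min + 6 h 22 min = 39 h 8 min.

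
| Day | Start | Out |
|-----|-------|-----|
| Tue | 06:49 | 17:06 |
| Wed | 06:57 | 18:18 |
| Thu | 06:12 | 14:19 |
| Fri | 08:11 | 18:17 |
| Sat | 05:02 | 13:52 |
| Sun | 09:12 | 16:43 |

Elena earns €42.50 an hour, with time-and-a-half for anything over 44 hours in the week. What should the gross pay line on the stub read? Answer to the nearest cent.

Tue: 06:49–17:06 = 10 h 17 min
Wed: 06:57–18:18 = 11 h 21 min
Thu: 06:12–14:19 = 8 h 7 min
Fri: 08:11–18:17 = 10 h 6 min
Sat: 05:02–13:52 = 8 h 50 min
Sun: 09:12–16:43 = 7 h 31 min
Total worked: 56 h 12 min = 3372 min.
Regular 44 h 0 min = 2640 min at €42.50/h; overtime 12 h 12 min = 732 min at €63.75/h.
Pay = (2640 × €42.50 + 732 × €63.75) ÷ 60 = €2647.75.

€2647.75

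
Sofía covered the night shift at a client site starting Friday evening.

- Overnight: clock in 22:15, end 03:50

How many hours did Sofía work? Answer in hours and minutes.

5 h 35 min

Overnight: 22:15 → midnight = 1 h 45 min; midnight → 03:50 = 3 h 50 min; span 5 h 35 min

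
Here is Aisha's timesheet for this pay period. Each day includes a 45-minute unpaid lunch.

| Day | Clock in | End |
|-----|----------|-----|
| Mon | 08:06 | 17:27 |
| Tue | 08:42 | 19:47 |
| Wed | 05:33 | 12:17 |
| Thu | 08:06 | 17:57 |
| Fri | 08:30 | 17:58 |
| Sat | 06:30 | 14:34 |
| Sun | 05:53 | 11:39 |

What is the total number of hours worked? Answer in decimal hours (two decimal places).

55.07 hours

Mon: 08:06–17:27 = 9 h 21 min; less 45 min break → 8 h 36 min
Tue: 08:42–19:47 = 11 h 5 min; less 45 min break → 10 h 20 min
Wed: 05:33–12:17 = 6 h 44 min; less 45 min break → 5 h 59 min
Thu: 08:06–17:57 = 9 h 51 min; less 45 min break → 9 h 6 min
Fri: 08:30–17:58 = 9 h 28 min; less 45 min break → 8 h 43 min
Sat: 06:30–14:34 = 8 h 4 min; less 45 min break → 7 h 19 min
Sun: 05:53–11:39 = 5 h 46 min; less 45 min break → 5 h 1 min
Total: 8 h 36 min + 10 h 20 min + 5 h 59 min + 9 h 6 min + 8 h 43 min + 7 h 19 min + 5 h 1 min = 55 h 4 min.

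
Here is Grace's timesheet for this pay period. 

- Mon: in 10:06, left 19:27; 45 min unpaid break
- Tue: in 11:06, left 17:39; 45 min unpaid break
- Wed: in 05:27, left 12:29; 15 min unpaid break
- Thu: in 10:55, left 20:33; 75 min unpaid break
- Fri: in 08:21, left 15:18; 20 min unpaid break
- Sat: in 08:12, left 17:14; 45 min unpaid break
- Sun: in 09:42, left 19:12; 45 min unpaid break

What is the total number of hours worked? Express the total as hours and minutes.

53 h 13 min

Mon: 10:06–19:27 = 9 h 21 min; less 45 min break → 8 h 36 min
Tue: 11:06–17:39 = 6 h 33 min; less 45 min break → 5 h 48 min
Wed: 05:27–12:29 = 7 h 2 min; less 15 min break → 6 h 47 min
Thu: 10:55–20:33 = 9 h 38 min; less 75 min break → 8 h 23 min
Fri: 08:21–15:18 = 6 h 57 min; less 20 min break → 6 h 37 min
Sat: 08:12–17:14 = 9 h 2 min; less 45 min break → 8 h 17 min
Sun: 09:42–19:12 = 9 h 30 min; less 45 min break → 8 h 45 min
Total: 8 h 36 min + 5 h 48 min + 6 h 47 min + 8 h 23 min + 6 h 37 min + 8 h 17 min + 8 h 45 min = 53 h 13 min.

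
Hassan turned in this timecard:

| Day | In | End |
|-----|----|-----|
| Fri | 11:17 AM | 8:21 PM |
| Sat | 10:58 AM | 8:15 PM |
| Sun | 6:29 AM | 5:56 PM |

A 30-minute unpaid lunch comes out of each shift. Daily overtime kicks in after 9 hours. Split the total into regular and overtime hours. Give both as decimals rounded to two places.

Fri: 11:17 AM–8:21 PM = 9 h 4 min; less 30 min break → 8 h 34 min
Sat: 10:58 AM–8:15 PM = 9 h 17 min; less 30 min break → 8 h 47 min
Sun: 6:29 AM–5:56 PM = 11 h 27 min; less 30 min break → 10 h 57 min
Fri reg 8 h 34 min / OT 0 h 0 min; Sat reg 8 h 47 min / OT 0 h 0 min; Sun reg 9 h 0 min / OT 1 h 57 min.
Totals: regular 26 h 21 min, overtime 1 h 57 min.

Regular 26.35 hours, overtime 1.95 hours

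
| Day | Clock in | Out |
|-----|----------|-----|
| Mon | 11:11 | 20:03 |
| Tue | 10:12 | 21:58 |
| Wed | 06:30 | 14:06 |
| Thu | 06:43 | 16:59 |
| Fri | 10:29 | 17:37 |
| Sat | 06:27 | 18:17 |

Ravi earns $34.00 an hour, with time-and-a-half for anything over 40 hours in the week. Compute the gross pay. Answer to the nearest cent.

$2250.80

Mon: 11:11–20:03 = 8 h 52 min
Tue: 10:12–21:58 = 11 h 46 min
Wed: 06:30–14:06 = 7 h 36 min
Thu: 06:43–16:59 = 10 h 16 min
Fri: 10:29–17:37 = 7 h 8 min
Sat: 06:27–18:17 = 11 h 50 min
Total worked: 57 h 28 min = 3448 min.
Regular 40 h 0 min = 2400 min at $34.00/h; overtime 17 h 28 min = 1048 min at $51.00/h.
Pay = (2400 × $34.00 + 1048 × $51.00) ÷ 60 = $2250.80.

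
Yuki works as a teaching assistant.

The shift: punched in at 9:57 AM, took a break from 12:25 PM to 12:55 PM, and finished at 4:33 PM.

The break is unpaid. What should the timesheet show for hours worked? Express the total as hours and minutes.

The shift: 9:57 AM–4:33 PM = 6 h 36 min; less 30 min break → 6 h 6 min

6 h 6 min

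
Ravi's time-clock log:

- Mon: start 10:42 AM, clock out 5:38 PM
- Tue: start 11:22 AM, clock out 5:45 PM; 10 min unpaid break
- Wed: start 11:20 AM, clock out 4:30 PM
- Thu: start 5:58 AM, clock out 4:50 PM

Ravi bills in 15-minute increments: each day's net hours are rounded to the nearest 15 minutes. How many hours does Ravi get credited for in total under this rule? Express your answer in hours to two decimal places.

Mon: 10:42 AM–5:38 PM = 6 h 56 min → rounds to 7 h 0 min
Tue: 11:22 AM–5:45 PM = 6 h 23 min − 10 min = 6 h 13 min → rounds to 6 h 15 min
Wed: 11:20 AM–4:30 PM = 5 h 10 min → rounds to 5 h 15 min
Thu: 5:58 AM–4:50 PM = 10 h 52 min → rounds to 10 h 45 min
Total credited: 29 h 15 min.

29.25 hours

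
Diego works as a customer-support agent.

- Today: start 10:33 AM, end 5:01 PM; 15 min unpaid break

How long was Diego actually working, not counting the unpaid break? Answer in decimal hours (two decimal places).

6.22 hours

Today: 10:33 AM–5:01 PM = 6 h 28 min; less 15 min break → 6 h 13 min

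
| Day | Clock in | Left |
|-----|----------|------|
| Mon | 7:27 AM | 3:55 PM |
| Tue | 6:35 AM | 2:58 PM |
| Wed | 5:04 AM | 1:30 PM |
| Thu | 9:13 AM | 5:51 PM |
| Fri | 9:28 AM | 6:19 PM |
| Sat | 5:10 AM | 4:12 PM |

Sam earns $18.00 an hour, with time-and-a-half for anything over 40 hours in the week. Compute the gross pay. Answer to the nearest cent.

Mon: 7:27 AM–3:55 PM = 8 h 28 min
Tue: 6:35 AM–2:58 PM = 8 h 23 min
Wed: 5:04 AM–1:30 PM = 8 h 26 min
Thu: 9:13 AM–5:51 PM = 8 h 38 min
Fri: 9:28 AM–6:19 PM = 8 h 51 min
Sat: 5:10 AM–4:12 PM = 11 h 2 min
Total worked: 53 h 48 min = 3228 min.
Regular 40 h 0 min = 2400 min at $18.00/h; overtime 13 h 48 min = 828 min at $27.00/h.
Pay = (2400 × $18.00 + 828 × $27.00) ÷ 60 = $1092.60.

$1092.60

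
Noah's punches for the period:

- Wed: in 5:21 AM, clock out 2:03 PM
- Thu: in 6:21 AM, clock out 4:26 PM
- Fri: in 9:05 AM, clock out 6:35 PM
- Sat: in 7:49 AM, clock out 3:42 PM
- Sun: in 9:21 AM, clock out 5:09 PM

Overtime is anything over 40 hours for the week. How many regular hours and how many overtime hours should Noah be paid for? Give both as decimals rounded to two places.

Regular 40.00 hours, overtime 3.97 hours

Wed: 5:21 AM–2:03 PM = 8 h 42 min
Thu: 6:21 AM–4:26 PM = 10 h 5 min
Fri: 9:05 AM–6:35 PM = 9 h 30 min
Sat: 7:49 AM–3:42 PM = 7 h 53 min
Sun: 9:21 AM–5:09 PM = 7 h 48 min
Total worked: 43 h 58 min = 43.97 h.
Threshold 40 h → overtime 3 h 58 min, regular 40 h 0 min.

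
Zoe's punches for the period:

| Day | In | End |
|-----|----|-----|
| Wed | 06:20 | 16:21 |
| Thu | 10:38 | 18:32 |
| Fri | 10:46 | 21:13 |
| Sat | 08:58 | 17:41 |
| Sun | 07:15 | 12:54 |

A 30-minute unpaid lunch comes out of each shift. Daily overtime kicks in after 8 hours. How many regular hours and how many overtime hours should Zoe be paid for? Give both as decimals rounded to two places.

Regular 36.55 hours, overtime 3.68 hours

Wed: 06:20–16:21 = 10 h 1 min; less 30 min break → 9 h 31 min
Thu: 10:38–18:32 = 7 h 54 min; less 30 min break → 7 h 24 min
Fri: 10:46–21:13 = 10 h 27 min; less 30 min break → 9 h 57 min
Sat: 08:58–17:41 = 8 h 43 min; less 30 min break → 8 h 13 min
Sun: 07:15–12:54 = 5 h 39 min; less 30 min break → 5 h 9 min
Wed reg 8 h 0 min / OT 1 h 31 min; Thu reg 7 h 24 min / OT 0 h 0 min; Fri reg 8 h 0 min / OT 1 h 57 min; Sat reg 8 h 0 min / OT 0 h 13 min; Sun reg 5 h 9 min / OT 0 h 0 min.
Totals: regular 36 h 33 min, overtime 3 h 41 min.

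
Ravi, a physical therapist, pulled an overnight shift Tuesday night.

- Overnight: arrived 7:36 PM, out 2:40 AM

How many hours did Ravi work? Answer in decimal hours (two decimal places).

7.07 hours

Overnight: 7:36 PM → midnight = 4 h 24 min; midnight → 2:40 AM = 2 h 40 min; span 7 h 4 min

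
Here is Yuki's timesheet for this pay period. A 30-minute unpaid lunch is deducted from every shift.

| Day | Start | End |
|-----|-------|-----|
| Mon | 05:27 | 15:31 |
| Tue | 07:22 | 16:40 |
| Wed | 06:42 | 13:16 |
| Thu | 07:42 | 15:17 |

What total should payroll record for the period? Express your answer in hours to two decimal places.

Mon: 05:27–15:31 = 10 h 4 min; less 30 min break → 9 h 34 min
Tue: 07:22–16:40 = 9 h 18 min; less 30 min break → 8 h 48 min
Wed: 06:42–13:16 = 6 h 34 min; less 30 min break → 6 h 4 min
Thu: 07:42–15:17 = 7 h 35 min; less 30 min break → 7 h 5 min
Total: 9 h 34 min + 8 h 48 min + 6 h 4 min + 7 h 5 min = 31 h 31 min.

31.52 hours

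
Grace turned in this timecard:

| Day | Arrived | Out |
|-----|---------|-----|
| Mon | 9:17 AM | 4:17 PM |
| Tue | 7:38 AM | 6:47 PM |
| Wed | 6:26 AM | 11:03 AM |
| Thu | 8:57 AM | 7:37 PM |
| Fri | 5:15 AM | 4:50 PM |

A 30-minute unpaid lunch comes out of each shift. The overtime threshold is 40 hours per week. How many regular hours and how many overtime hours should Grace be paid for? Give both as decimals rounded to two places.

Regular 40.00 hours, overtime 2.52 hours

Mon: 9:17 AM–4:17 PM = 7 h 0 min; less 30 min break → 6 h 30 min
Tue: 7:38 AM–6:47 PM = 11 h 9 min; less 30 min break → 10 h 39 min
Wed: 6:26 AM–11:03 AM = 4 h 37 min; less 30 min break → 4 h 7 min
Thu: 8:57 AM–7:37 PM = 10 h 40 min; less 30 min break → 10 h 10 min
Fri: 5:15 AM–4:50 PM = 11 h 35 min; less 30 min break → 11 h 5 min
Total worked: 42 h 31 min = 42.52 h.
Threshold 40 h → overtime 2 h 31 min, regular 40 h 0 min.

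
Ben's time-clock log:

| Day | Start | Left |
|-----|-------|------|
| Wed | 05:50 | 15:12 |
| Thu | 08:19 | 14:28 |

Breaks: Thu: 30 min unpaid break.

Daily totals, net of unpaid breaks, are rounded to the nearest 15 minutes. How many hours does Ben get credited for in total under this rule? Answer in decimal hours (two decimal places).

15.00 hours

Wed: 05:50–15:12 = 9 h 22 min → rounds to 9 h 15 min
Thu: 08:19–14:28 = 6 h 9 min − 30 min = 5 h 39 min → rounds to 5 h 45 min
Total credited: 15 h 0 min.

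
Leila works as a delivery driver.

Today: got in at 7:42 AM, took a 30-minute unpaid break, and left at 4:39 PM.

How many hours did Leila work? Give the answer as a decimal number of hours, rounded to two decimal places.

Today: 7:42 AM–4:39 PM = 8 h 57 min; less 30 min break → 8 h 27 min

8.45 hours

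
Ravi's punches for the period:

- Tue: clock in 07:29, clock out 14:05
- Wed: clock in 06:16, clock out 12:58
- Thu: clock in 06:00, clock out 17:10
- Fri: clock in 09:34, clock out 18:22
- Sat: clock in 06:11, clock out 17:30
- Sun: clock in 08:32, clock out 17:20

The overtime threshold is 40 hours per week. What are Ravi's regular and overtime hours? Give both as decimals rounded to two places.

Tue: 07:29–14:05 = 6 h 36 min
Wed: 06:16–12:58 = 6 h 42 min
Thu: 06:00–17:10 = 11 h 10 min
Fri: 09:34–18:22 = 8 h 48 min
Sat: 06:11–17:30 = 11 h 19 min
Sun: 08:32–17:20 = 8 h 48 min
Total worked: 53 h 23 min = 53.38 h.
Threshold 40 h → overtime 13 h 23 min, regular 40 h 0 min.

Regular 40.00 hours, overtime 13.38 hours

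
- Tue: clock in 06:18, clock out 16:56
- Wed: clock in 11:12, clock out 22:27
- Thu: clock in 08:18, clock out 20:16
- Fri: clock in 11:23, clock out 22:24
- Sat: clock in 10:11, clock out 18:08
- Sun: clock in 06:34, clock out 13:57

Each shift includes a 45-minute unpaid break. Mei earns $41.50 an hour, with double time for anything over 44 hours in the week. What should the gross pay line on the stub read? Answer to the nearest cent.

$2797.10

Tue: 06:18–16:56 = 10 h 38 min; less 45 min break → 9 h 53 min
Wed: 11:12–22:27 = 11 h 15 min; less 45 min break → 10 h 30 min
Thu: 08:18–20:16 = 11 h 58 min; less 45 min break → 11 h 13 min
Fri: 11:23–22:24 = 11 h 1 min; less 45 min break → 10 h 16 min
Sat: 10:11–18:08 = 7 h 57 min; less 45 min break → 7 h 12 min
Sun: 06:34–13:57 = 7 h 23 min; less 45 min break → 6 h 38 min
Total worked: 55 h 42 min = 3342 min.
Regular 44 h 0 min = 2640 min at $41.50/h; overtime 11 h 42 min = 702 min at $83.00/h.
Pay = (2640 × $41.50 + 702 × $83.00) ÷ 60 = $2797.10.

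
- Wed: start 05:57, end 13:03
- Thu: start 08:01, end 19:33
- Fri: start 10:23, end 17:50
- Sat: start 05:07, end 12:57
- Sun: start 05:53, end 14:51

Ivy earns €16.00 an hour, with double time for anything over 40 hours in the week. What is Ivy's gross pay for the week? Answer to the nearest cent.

€732.27

Wed: 05:57–13:03 = 7 h 6 min
Thu: 08:01–19:33 = 11 h 32 min
Fri: 10:23–17:50 = 7 h 27 min
Sat: 05:07–12:57 = 7 h 50 min
Sun: 05:53–14:51 = 8 h 58 min
Total worked: 42 h 53 min = 2573 min.
Regular 40 h 0 min = 2400 min at €16.00/h; overtime 2 h 53 min = 173 min at €32.00/h.
Pay = (2400 × €16.00 + 173 × €32.00) ÷ 60 = €732.27.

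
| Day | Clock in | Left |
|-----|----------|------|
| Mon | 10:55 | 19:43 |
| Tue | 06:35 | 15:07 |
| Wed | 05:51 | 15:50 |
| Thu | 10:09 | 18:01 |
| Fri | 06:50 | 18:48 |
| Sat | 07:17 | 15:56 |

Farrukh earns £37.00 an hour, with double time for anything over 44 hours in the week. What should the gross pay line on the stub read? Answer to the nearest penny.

Mon: 10:55–19:43 = 8 h 48 min
Tue: 06:35–15:07 = 8 h 32 min
Wed: 05:51–15:50 = 9 h 59 min
Thu: 10:09–18:01 = 7 h 52 min
Fri: 06:50–18:48 = 11 h 58 min
Sat: 07:17–15:56 = 8 h 39 min
Total worked: 55 h 48 min = 3348 min.
Regular 44 h 0 min = 2640 min at £37.00/h; overtime 11 h 48 min = 708 min at £74.00/h.
Pay = (2640 × £37.00 + 708 × £74.00) ÷ 60 = £2501.20.

£2501.20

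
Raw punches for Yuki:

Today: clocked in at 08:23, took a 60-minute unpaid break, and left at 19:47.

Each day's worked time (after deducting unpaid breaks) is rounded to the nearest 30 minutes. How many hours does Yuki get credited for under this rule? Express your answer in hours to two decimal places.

10.50 hours

Today: 08:23–19:47 = 11 h 24 min − 60 min = 10 h 24 min → rounds to 10 h 30 min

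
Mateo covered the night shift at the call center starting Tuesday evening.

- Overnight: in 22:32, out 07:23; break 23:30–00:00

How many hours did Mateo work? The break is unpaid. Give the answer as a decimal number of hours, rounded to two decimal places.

8.35 hours

Overnight: 22:32 → midnight = 1 h 28 min; midnight → 07:23 = 7 h 23 min; span 8 h 51 min; less 30 min break → 8 h 21 min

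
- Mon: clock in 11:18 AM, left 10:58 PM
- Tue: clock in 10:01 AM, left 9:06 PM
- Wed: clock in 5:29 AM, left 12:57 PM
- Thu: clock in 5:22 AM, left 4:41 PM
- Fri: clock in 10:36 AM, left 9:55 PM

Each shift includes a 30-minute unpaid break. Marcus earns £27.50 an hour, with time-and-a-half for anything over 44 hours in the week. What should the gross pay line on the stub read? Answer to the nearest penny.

Mon: 11:18 AM–10:58 PM = 11 h 40 min; less 30 min break → 11 h 10 min
Tue: 10:01 AM–9:06 PM = 11 h 5 min; less 30 min break → 10 h 35 min
Wed: 5:29 AM–12:57 PM = 7 h 28 min; less 30 min break → 6 h 58 min
Thu: 5:22 AM–4:41 PM = 11 h 19 min; less 30 min break → 10 h 49 min
Fri: 10:36 AM–9:55 PM = 11 h 19 min; less 30 min break → 10 h 49 min
Total worked: 50 h 21 min = 3021 min.
Regular 44 h 0 min = 2640 min at £27.50/h; overtime 6 h 21 min = 381 min at £41.25/h.
Pay = (2640 × £27.50 + 381 × £41.25) ÷ 60 = £1471.94.

£1471.94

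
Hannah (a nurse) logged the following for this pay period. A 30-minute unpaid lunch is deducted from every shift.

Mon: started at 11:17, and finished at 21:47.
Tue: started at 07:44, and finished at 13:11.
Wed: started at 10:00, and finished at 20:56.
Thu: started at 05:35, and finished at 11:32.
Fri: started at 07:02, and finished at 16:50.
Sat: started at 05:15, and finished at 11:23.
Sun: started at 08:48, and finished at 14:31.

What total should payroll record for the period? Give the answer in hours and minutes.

Mon: 11:17–21:47 = 10 h 30 min; less 30 min break → 10 h 0 min
Tue: 07:44–13:11 = 5 h 27 min; less 30 min break → 4 h 57 min
Wed: 10:00–20:56 = 10 h 56 min; less 30 min break → 10 h 26 min
Thu: 05:35–11:32 = 5 h 57 min; less 30 min break → 5 h 27 min
Fri: 07:02–16:50 = 9 h 48 min; less 30 min break → 9 h 18 min
Sat: 05:15–11:23 = 6 h 8 min; less 30 min break → 5 h 38 min
Sun: 08:48–14:31 = 5 h 43 min; less 30 min break → 5 h 13 min
Total: 10 h 0 min + 4 h 57 min + 10 h 26 min + 5 h 27 min + 9 h 18 min + 5 h 38 min + 5 h 13 min = 50 h 59 min.

50 h 59 min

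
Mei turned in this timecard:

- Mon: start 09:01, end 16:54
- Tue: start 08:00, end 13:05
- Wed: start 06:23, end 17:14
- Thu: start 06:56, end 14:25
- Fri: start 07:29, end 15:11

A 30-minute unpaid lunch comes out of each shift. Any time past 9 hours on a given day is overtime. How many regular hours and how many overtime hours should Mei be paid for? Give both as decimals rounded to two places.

Mon: 09:01–16:54 = 7 h 53 min; less 30 min break → 7 h 23 min
Tue: 08:00–13:05 = 5 h 5 min; less 30 min break → 4 h 35 min
Wed: 06:23–17:14 = 10 h 51 min; less 30 min break → 10 h 21 min
Thu: 06:56–14:25 = 7 h 29 min; less 30 min break → 6 h 59 min
Fri: 07:29–15:11 = 7 h 42 min; less 30 min break → 7 h 12 min
Mon reg 7 h 23 min / OT 0 h 0 min; Tue reg 4 h 35 min / OT 0 h 0 min; Wed reg 9 h 0 min / OT 1 h 21 min; Thu reg 6 h 59 min / OT 0 h 0 min; Fri reg 7 h 12 min / OT 0 h 0 min.
Totals: regular 35 h 9 min, overtime 1 h 21 min.

Regular 35.15 hours, overtime 1.35 hours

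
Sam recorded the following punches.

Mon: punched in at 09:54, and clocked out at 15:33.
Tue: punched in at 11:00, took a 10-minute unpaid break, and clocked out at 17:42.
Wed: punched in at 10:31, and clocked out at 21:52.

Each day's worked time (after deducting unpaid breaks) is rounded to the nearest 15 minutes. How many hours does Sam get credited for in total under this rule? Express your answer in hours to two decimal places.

23.50 hours

Mon: 09:54–15:33 = 5 h 39 min → rounds to 5 h 45 min
Tue: 11:00–17:42 = 6 h 42 min − 10 min = 6 h 32 min → rounds to 6 h 30 min
Wed: 10:31–21:52 = 11 h 21 min → rounds to 11 h 15 min
Total credited: 23 h 30 min.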